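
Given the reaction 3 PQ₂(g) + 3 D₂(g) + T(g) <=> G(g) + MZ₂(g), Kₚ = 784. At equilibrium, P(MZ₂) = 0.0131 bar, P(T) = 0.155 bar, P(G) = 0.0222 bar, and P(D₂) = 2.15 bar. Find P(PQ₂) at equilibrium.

At equilibrium, Kₚ = P(G)·P(MZ₂) / (P(PQ₂)³·P(D₂)³·P(T)) = 784.
(0.0222)·(0.0131) / ((P(PQ₂))³·(2.15)³·(0.155)) = 784
P(PQ₂)³ = 2.41×10⁻⁷ ⇒ P(PQ₂) = 0.00622 bar

P(PQ₂) = 0.00622 bar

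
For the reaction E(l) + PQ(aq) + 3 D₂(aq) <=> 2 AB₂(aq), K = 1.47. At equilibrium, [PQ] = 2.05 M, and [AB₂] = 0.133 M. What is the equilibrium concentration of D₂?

[D₂] = 0.180 M

(E is a pure liquid — omitted from K.)
At equilibrium, K = [AB₂]² / ([PQ]·[D₂]³) = 1.47.
(0.133)² / ((2.05)·([D₂])³) = 1.47
[D₂]³ = 0.00587 ⇒ [D₂] = 0.180 M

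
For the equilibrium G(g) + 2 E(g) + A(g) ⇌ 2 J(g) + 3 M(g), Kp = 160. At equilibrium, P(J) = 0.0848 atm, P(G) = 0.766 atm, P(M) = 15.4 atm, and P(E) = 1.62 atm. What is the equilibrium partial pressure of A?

P(A) = 0.0817 atm

At equilibrium, Kp = P(J)²·P(M)³ / (P(G)·P(E)²·P(A)) = 160.
(0.0848)²·(15.4)³ / ((0.766)·(1.62)²·(P(A))) = 160
P(A) = 0.0817 atm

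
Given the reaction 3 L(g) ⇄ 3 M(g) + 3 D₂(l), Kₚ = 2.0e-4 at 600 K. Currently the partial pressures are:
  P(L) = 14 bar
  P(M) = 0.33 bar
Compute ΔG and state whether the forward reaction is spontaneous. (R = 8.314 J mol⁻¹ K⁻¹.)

(D₂ is a pure liquid — omitted from Qₚ.)
Qₚ = P(M)³ / P(L)³ = (0.33)³ / (14)³ = 1.31e-5
ΔG = RT ln(Qₚ/Kₚ) = (8.314 J mol⁻¹ K⁻¹)(600 K) × ln(1.31e-5/2.0e-4)
   = (4.988 kJ/mol)(-2.726) = -13.6 kJ/mol
ΔG < 0, so the forward reaction is spontaneous (proceeds forward).

ΔG = -13.6 kJ/mol; the forward reaction is spontaneous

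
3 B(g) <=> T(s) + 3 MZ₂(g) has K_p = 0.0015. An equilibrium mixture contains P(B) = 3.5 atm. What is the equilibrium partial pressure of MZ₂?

(T is a pure solid — omitted from K_p.)
At equilibrium, K_p = P(MZ₂)³ / P(B)³ = 0.0015.
(P(MZ₂))³ / (3.5)³ = 0.0015
P(MZ₂)³ = 0.0643 ⇒ P(MZ₂) = 0.40 atm

P(MZ₂) = 0.40 atm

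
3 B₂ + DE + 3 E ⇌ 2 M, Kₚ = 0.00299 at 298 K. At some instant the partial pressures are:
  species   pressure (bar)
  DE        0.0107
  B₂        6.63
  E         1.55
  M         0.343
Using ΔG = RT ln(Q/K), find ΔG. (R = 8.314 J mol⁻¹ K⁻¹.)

Qₚ = P(M)² / (P(B₂)³·P(DE)·P(E)³) = (0.343)² / ((6.63)³·(0.0107)·(1.55)³) = 0.0101
ΔG = RT ln(Qₚ/Kₚ) = (8.314 J mol⁻¹ K⁻¹)(298 K) × ln(0.0101/0.00299)
   = (2.478 kJ/mol)(1.217) = 3.02 kJ/mol
ΔG > 0, so the forward reaction is non-spontaneous (proceeds in reverse).

ΔG = 3.02 kJ/mol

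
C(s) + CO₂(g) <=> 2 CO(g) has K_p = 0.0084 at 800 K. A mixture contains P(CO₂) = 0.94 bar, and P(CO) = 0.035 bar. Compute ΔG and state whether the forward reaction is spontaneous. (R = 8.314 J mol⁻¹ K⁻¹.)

ΔG = -12.4 kJ/mol; the forward reaction is spontaneous

(C is a pure solid — omitted from Q_p.)
Q_p = P(CO)² / P(CO₂) = (0.035)² / (0.94) = 0.00130
ΔG = RT ln(Q_p/K_p) = (8.314 J mol⁻¹ K⁻¹)(800 K) × ln(0.00130/0.0084)
   = (6.651 kJ/mol)(-1.866) = -12.4 kJ/mol
ΔG < 0, so the forward reaction is spontaneous (proceeds forward).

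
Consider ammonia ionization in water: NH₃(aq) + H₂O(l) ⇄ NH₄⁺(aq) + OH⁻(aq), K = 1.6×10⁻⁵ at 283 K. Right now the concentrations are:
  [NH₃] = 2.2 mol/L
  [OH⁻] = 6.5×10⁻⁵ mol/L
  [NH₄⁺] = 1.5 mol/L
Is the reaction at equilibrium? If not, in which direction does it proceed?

(H₂O is a pure liquid — omitted from Q.)
Q = [NH₄⁺]·[OH⁻] / [NH₃] = (1.5)·(6.5×10⁻⁵) / (2.2) = 4.4×10⁻⁵
Q = 4.4×10⁻⁵ > K = 1.6×10⁻⁵, so the reverse reaction proceeds.

in the reverse direction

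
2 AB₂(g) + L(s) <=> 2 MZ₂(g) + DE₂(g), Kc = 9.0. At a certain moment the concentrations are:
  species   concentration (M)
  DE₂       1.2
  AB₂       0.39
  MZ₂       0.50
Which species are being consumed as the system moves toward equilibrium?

(L is a pure solid — omitted from Qc.)
Qc = [MZ₂]²·[DE₂] / [AB₂]² = (0.50)²·(1.2) / (0.39)² = 2.0
Qc = 2.0 < Kc = 9.0: net forward reaction.

AB₂, L (reactants)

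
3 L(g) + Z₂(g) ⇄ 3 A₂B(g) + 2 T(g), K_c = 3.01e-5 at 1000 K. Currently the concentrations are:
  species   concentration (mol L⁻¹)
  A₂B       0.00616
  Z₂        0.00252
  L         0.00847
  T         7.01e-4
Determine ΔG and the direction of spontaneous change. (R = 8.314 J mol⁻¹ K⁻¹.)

Q_c = [A₂B]³·[T]² / ([L]³·[Z₂]) = (0.00616)³·(7.01e-4)² / ((0.00847)³·(0.00252)) = 7.50e-5
ΔG = RT ln(Q_c/K_c) = (8.314 J mol⁻¹ K⁻¹)(1000 K) × ln(7.50e-5/3.01e-5)
   = (8.314 kJ/mol)(0.9130) = 7.59 kJ/mol
ΔG > 0, so the forward reaction is non-spontaneous (proceeds in reverse).

ΔG = 7.59 kJ/mol; the forward reaction is non-spontaneous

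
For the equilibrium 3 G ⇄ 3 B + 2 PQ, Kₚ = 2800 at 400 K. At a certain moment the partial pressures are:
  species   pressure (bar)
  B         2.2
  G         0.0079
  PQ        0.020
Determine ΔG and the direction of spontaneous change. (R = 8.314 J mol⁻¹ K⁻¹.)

ΔG = 3.75 kJ/mol; the forward reaction is non-spontaneous

Qₚ = P(B)³·P(PQ)² / P(G)³ = (2.2)³·(0.020)² / (0.0079)³ = 8640
ΔG = RT ln(Qₚ/Kₚ) = (8.314 J mol⁻¹ K⁻¹)(400 K) × ln(8640/2800)
   = (3.326 kJ/mol)(1.127) = 3.75 kJ/mol
ΔG > 0, so the forward reaction is non-spontaneous (proceeds in reverse).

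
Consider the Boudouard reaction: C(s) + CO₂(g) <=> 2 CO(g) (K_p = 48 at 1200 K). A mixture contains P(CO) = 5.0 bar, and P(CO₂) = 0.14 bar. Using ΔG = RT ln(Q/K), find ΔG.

ΔG = 13.1 kJ/mol

(C is a pure solid — omitted from Q_p.)
Q_p = P(CO)² / P(CO₂) = (5.0)² / (0.14) = 179
ΔG = RT ln(Q_p/K_p) = (8.314 J mol⁻¹ K⁻¹)(1200 K) × ln(179/48)
   = (9.977 kJ/mol)(1.316) = 13.1 kJ/mol
ΔG > 0, so the forward reaction is non-spontaneous (proceeds in reverse).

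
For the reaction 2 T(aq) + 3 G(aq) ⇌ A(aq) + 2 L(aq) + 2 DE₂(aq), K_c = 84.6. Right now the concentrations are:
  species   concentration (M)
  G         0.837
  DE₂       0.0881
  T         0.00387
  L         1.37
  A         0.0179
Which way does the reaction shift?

toward products

Q_c = [A]·[L]²·[DE₂]² / ([T]²·[G]³) = (0.0179)·(1.37)²·(0.0881)² / ((0.00387)²·(0.837)³) = 29.7
Q_c = 29.7 < K_c = 84.6, so the forward reaction proceeds.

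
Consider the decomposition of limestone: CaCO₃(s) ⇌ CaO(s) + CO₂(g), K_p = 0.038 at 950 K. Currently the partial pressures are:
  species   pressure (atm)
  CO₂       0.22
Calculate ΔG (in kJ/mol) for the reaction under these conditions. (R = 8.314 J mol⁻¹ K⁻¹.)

ΔG = 13.9 kJ/mol

(CaCO₃, CaO are pure solids — omitted from Q_p.)
Q_p = P(CO₂) = 0.220
ΔG = RT ln(Q_p/K_p) = (8.314 J mol⁻¹ K⁻¹)(950 K) × ln(0.220/0.038)
   = (7.898 kJ/mol)(1.756) = 13.9 kJ/mol
ΔG > 0, so the forward reaction is non-spontaneous (proceeds in reverse).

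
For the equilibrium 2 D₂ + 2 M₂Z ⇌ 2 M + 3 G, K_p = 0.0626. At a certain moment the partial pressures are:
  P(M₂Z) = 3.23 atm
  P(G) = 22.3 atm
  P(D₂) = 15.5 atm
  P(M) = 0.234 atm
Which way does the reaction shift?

reverse (toward reactants)

Q_p = P(M)²·P(G)³ / (P(D₂)²·P(M₂Z)²) = (0.234)²·(22.3)³ / ((15.5)²·(3.23)²) = 0.242
Q_p = 0.242 > K_p = 0.0626, so the reverse reaction proceeds.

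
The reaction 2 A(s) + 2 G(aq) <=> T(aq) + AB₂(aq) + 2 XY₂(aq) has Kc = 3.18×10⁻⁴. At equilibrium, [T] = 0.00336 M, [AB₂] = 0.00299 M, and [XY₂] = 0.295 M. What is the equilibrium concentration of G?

[G] = 0.0524 M

(A is a pure solid — omitted from Kc.)
At equilibrium, Kc = [T]·[AB₂]·[XY₂]² / [G]² = 3.18×10⁻⁴.
(0.00336)·(0.00299)·(0.295)² / ([G])² = 3.18×10⁻⁴
[G]² = 0.00275 ⇒ [G] = 0.0524 M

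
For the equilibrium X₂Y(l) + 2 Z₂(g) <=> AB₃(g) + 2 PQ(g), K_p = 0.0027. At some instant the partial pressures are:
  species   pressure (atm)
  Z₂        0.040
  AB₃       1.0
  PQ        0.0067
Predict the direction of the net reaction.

in the reverse direction

(X₂Y is a pure liquid — omitted from Q_p.)
Q_p = P(AB₃)·P(PQ)² / P(Z₂)² = (1.0)·(0.0067)² / (0.040)² = 0.028
Q_p = 0.028 > K_p = 0.0027, so the reverse reaction proceeds.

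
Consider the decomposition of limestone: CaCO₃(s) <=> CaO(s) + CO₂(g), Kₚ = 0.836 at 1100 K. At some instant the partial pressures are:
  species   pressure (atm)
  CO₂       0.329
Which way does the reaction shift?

(CaCO₃, CaO are pure solids — omitted from Qₚ.)
Qₚ = P(CO₂) = 0.329
Qₚ = 0.329 < Kₚ = 0.836, so the forward reaction proceeds.

toward products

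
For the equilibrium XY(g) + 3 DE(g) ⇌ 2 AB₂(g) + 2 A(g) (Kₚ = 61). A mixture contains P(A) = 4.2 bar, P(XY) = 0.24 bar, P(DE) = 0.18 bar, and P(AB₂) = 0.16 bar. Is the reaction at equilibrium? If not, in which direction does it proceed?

Qₚ = P(AB₂)²·P(A)² / (P(XY)·P(DE)³) = (0.16)²·(4.2)² / ((0.24)·(0.18)³) = 320
Qₚ = 320 > Kₚ = 61, so the reverse reaction proceeds.

toward reactants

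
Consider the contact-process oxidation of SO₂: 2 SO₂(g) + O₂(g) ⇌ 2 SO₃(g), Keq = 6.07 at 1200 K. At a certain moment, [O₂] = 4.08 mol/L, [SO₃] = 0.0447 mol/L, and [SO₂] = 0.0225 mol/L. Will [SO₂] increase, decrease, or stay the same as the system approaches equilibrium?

decrease

Q = [SO₃]² / ([SO₂]²·[O₂]) = (0.0447)² / ((0.0225)²·(4.08)) = 0.967
Q = 0.967 < Keq = 6.07: net forward reaction.
SO₂ is a reactant, so it decreases.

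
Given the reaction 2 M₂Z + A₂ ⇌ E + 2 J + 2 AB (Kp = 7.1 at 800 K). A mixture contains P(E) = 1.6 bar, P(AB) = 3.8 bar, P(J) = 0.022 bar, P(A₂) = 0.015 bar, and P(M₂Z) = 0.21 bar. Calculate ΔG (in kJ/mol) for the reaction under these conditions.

Qp = P(E)·P(J)²·P(AB)² / (P(M₂Z)²·P(A₂)) = (1.6)·(0.022)²·(3.8)² / ((0.21)²·(0.015)) = 16.9
ΔG = RT ln(Qp/Kp) = (8.314 J mol⁻¹ K⁻¹)(800 K) × ln(16.9/7.1)
   = (6.651 kJ/mol)(0.8672) = 5.77 kJ/mol
ΔG > 0, so the forward reaction is non-spontaneous (proceeds in reverse).

ΔG = 5.77 kJ/mol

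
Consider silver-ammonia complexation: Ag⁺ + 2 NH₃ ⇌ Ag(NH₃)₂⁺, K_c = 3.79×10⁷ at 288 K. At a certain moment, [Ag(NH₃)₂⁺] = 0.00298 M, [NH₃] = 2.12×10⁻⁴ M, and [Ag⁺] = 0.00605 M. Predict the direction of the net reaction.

forward (toward products)

Q_c = [Ag(NH₃)₂⁺] / ([Ag⁺]·[NH₃]²) = (0.00298) / ((0.00605)·(2.12×10⁻⁴)²) = 1.10×10⁷
Q_c = 1.10×10⁷ < K_c = 3.79×10⁷, so the forward reaction proceeds.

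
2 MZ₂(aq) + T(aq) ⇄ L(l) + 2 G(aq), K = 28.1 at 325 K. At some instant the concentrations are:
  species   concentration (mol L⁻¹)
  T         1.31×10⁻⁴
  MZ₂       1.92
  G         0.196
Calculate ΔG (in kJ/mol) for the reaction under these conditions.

(L is a pure liquid — omitted from Q.)
Q = [G]² / ([MZ₂]²·[T]) = (0.196)² / ((1.92)²·(1.31×10⁻⁴)) = 79.5
ΔG = RT ln(Q/K) = (8.314 J mol⁻¹ K⁻¹)(325 K) × ln(79.5/28.1)
   = (2.702 kJ/mol)(1.040) = 2.81 kJ/mol
ΔG > 0, so the forward reaction is non-spontaneous (proceeds in reverse).

ΔG = 2.81 kJ/mol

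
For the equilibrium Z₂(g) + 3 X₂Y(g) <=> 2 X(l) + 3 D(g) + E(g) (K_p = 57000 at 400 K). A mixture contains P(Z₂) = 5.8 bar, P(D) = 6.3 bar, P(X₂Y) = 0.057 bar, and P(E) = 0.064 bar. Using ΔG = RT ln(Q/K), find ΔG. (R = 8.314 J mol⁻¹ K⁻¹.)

(X is a pure liquid — omitted from Q_p.)
Q_p = P(D)³·P(E) / (P(Z₂)·P(X₂Y)³) = (6.3)³·(0.064) / ((5.8)·(0.057)³) = 14900
ΔG = RT ln(Q_p/K_p) = (8.314 J mol⁻¹ K⁻¹)(400 K) × ln(14900/57000)
   = (3.326 kJ/mol)(-1.342) = -4.46 kJ/mol
ΔG < 0, so the forward reaction is spontaneous (proceeds forward).

ΔG = -4.46 kJ/mol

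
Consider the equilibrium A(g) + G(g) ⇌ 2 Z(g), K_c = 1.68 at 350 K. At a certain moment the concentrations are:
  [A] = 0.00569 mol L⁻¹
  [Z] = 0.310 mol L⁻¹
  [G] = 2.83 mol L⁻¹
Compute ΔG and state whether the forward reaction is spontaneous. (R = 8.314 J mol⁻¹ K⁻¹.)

ΔG = 3.69 kJ/mol; the forward reaction is non-spontaneous

Q_c = [Z]² / ([A]·[G]) = (0.310)² / ((0.00569)·(2.83)) = 5.97
ΔG = RT ln(Q_c/K_c) = (8.314 J mol⁻¹ K⁻¹)(350 K) × ln(5.97/1.68)
   = (2.910 kJ/mol)(1.268) = 3.69 kJ/mol
ΔG > 0, so the forward reaction is non-spontaneous (proceeds in reverse).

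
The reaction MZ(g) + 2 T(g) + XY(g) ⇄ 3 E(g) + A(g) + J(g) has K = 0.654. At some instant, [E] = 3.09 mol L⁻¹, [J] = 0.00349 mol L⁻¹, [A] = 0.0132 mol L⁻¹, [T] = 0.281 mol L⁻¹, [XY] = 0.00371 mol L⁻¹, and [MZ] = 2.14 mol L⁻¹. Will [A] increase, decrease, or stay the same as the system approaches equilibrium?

Q = [E]³·[A]·[J] / ([MZ]·[T]²·[XY]) = (3.09)³·(0.0132)·(0.00349) / ((2.14)·(0.281)²·(0.00371)) = 2.17
Q = 2.17 > K = 0.654: net reverse reaction.
A is a product, so it decreases.

decrease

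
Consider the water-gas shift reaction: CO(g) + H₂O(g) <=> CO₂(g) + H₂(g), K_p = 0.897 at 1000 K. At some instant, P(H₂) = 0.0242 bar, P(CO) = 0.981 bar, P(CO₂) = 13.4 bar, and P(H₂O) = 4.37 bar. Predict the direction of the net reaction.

to the right

Q_p = P(CO₂)·P(H₂) / (P(CO)·P(H₂O)) = (13.4)·(0.0242) / ((0.981)·(4.37)) = 0.0756
Q_p = 0.0756 < K_p = 0.897, so the forward reaction proceeds.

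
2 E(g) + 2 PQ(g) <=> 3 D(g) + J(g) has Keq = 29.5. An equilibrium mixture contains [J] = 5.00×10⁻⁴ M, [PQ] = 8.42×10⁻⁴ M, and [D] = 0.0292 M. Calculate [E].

At equilibrium, Keq = [D]³·[J] / ([E]²·[PQ]²) = 29.5.
(0.0292)³·(5.00×10⁻⁴) / (([E])²·(8.42×10⁻⁴)²) = 29.5
[E]² = 5.95×10⁻⁴ ⇒ [E] = 0.0244 M

[E] = 0.0244 M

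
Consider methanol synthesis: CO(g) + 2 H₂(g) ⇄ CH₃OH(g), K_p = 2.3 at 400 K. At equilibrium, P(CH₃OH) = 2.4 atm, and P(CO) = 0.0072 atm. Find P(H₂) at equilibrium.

P(H₂) = 12 atm

At equilibrium, K_p = P(CH₃OH) / (P(CO)·P(H₂)²) = 2.3.
(2.4) / ((0.0072)·(P(H₂))²) = 2.3
P(H₂)² = 145 ⇒ P(H₂) = 12 atm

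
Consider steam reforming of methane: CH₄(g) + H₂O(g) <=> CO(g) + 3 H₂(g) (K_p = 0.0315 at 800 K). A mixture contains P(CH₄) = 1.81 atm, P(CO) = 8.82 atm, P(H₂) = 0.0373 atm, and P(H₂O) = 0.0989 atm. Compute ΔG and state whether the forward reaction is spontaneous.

Q_p = P(CO)·P(H₂)³ / (P(CH₄)·P(H₂O)) = (8.82)·(0.0373)³ / ((1.81)·(0.0989)) = 0.00256
ΔG = RT ln(Q_p/K_p) = (8.314 J mol⁻¹ K⁻¹)(800 K) × ln(0.00256/0.0315)
   = (6.651 kJ/mol)(-2.510) = -16.7 kJ/mol
ΔG < 0, so the forward reaction is spontaneous (proceeds forward).

ΔG = -16.7 kJ/mol; the forward reaction is spontaneous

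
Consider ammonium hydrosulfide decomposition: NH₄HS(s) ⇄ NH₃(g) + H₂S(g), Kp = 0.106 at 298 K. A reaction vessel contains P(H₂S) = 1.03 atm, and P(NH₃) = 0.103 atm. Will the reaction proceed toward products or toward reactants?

at equilibrium

(NH₄HS is a pure solid — omitted from Qp.)
Qp = P(NH₃)·P(H₂S) = (0.103)·(1.03) = 0.106
Qp = 0.106 = Kp, so the system is already at equilibrium.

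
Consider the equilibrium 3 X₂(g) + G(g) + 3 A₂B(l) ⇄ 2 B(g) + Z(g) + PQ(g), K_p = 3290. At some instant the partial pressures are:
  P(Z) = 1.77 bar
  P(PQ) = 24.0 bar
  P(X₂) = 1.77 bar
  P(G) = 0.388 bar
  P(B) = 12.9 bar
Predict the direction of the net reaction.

(A₂B is a pure liquid — omitted from Q_p.)
Q_p = P(B)²·P(Z)·P(PQ) / (P(X₂)³·P(G)) = (12.9)²·(1.77)·(24.0) / ((1.77)³·(0.388)) = 3290
Q_p = 3290 = K_p, so the system is already at equilibrium.

no net change (already at equilibrium)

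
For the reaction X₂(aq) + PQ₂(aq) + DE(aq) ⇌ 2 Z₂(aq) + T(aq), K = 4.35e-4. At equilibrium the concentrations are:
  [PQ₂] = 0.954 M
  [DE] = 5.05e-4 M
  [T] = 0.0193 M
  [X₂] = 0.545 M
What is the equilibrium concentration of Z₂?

[Z₂] = 0.00243 M

At equilibrium, K = [Z₂]²·[T] / ([X₂]·[PQ₂]·[DE]) = 4.35e-4.
([Z₂])²·(0.0193) / ((0.545)·(0.954)·(5.05e-4)) = 4.35e-4
[Z₂]² = 5.92e-6 ⇒ [Z₂] = 0.00243 M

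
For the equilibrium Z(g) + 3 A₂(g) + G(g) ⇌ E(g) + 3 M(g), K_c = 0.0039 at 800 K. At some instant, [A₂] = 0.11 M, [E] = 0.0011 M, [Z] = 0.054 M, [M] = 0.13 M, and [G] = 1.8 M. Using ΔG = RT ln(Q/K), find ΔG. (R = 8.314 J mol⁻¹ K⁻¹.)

Q_c = [E]·[M]³ / ([Z]·[A₂]³·[G]) = (0.0011)·(0.13)³ / ((0.054)·(0.11)³·(1.8)) = 0.0187
ΔG = RT ln(Q_c/K_c) = (8.314 J mol⁻¹ K⁻¹)(800 K) × ln(0.0187/0.0039)
   = (6.651 kJ/mol)(1.568) = 10.4 kJ/mol
ΔG > 0, so the forward reaction is non-spontaneous (proceeds in reverse).

ΔG = 10.4 kJ/mol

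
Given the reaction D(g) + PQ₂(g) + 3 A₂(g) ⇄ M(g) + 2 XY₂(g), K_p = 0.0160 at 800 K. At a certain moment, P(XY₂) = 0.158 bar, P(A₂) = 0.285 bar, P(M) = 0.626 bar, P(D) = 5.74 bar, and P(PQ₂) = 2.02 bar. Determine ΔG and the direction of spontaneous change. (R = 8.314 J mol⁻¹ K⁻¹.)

ΔG = 8.59 kJ/mol; the forward reaction is non-spontaneous

Q_p = P(M)·P(XY₂)² / (P(D)·P(PQ₂)·P(A₂)³) = (0.626)·(0.158)² / ((5.74)·(2.02)·(0.285)³) = 0.0582
ΔG = RT ln(Q_p/K_p) = (8.314 J mol⁻¹ K⁻¹)(800 K) × ln(0.0582/0.0160)
   = (6.651 kJ/mol)(1.291) = 8.59 kJ/mol
ΔG > 0, so the forward reaction is non-spontaneous (proceeds in reverse).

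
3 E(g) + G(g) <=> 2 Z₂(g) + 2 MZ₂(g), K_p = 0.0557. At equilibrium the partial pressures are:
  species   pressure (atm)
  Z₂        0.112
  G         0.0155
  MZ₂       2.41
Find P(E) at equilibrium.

At equilibrium, K_p = P(Z₂)²·P(MZ₂)² / (P(E)³·P(G)) = 0.0557.
(0.112)²·(2.41)² / ((P(E))³·(0.0155)) = 0.0557
P(E)³ = 84.4 ⇒ P(E) = 4.39 atm

P(E) = 4.39 atm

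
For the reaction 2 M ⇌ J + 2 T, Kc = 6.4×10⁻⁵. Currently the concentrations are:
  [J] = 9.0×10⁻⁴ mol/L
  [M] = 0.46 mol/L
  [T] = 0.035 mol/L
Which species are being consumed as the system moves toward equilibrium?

M (reactants)

Qc = [J]·[T]² / [M]² = (9.0×10⁻⁴)·(0.035)² / (0.46)² = 5.2×10⁻⁶
Qc = 5.2×10⁻⁶ < Kc = 6.4×10⁻⁵: net forward reaction.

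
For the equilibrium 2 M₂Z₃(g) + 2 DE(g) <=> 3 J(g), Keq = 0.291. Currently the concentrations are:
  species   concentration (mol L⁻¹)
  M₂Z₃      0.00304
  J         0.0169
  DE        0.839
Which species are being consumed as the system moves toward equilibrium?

Q = [J]³ / ([M₂Z₃]²·[DE]²) = (0.0169)³ / ((0.00304)²·(0.839)²) = 0.742
Q = 0.742 > Keq = 0.291: net reverse reaction.

J (products)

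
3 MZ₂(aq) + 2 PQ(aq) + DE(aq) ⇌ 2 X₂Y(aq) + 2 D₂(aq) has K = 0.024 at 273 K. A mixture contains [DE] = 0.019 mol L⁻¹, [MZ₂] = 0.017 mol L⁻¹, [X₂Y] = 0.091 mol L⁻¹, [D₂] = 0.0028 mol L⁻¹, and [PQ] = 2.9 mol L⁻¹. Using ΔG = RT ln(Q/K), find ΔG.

ΔG = 2.81 kJ/mol

Q = [X₂Y]²·[D₂]² / ([MZ₂]³·[PQ]²·[DE]) = (0.091)²·(0.0028)² / ((0.017)³·(2.9)²·(0.019)) = 0.0827
ΔG = RT ln(Q/K) = (8.314 J mol⁻¹ K⁻¹)(273 K) × ln(0.0827/0.024)
   = (2.270 kJ/mol)(1.237) = 2.81 kJ/mol
ΔG > 0, so the forward reaction is non-spontaneous (proceeds in reverse).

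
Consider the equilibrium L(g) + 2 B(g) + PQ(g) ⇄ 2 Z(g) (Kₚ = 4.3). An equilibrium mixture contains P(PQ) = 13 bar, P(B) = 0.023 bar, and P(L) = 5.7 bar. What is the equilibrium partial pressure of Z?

P(Z) = 0.41 bar

At equilibrium, Kₚ = P(Z)² / (P(L)·P(B)²·P(PQ)) = 4.3.
(P(Z))² / ((5.7)·(0.023)²·(13)) = 4.3
P(Z)² = 0.169 ⇒ P(Z) = 0.41 bar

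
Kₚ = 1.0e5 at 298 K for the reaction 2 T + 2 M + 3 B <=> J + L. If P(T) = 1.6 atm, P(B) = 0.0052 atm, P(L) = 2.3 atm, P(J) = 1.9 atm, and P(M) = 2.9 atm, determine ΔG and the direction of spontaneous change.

ΔG = 6.61 kJ/mol; the forward reaction is non-spontaneous

Qₚ = P(J)·P(L) / (P(T)²·P(M)²·P(B)³) = (1.9)·(2.3) / ((1.6)²·(2.9)²·(0.0052)³) = 1.44e6
ΔG = RT ln(Qₚ/Kₚ) = (8.314 J mol⁻¹ K⁻¹)(298 K) × ln(1.44e6/1.0e5)
   = (2.478 kJ/mol)(2.667) = 6.61 kJ/mol
ΔG > 0, so the forward reaction is non-spontaneous (proceeds in reverse).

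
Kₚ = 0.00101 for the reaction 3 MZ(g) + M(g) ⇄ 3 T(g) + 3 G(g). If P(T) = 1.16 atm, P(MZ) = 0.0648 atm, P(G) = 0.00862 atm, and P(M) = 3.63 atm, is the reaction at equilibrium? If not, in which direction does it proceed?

neither direction; the system is at equilibrium

Qₚ = P(T)³·P(G)³ / (P(MZ)³·P(M)) = (1.16)³·(0.00862)³ / ((0.0648)³·(3.63)) = 0.00101
Qₚ = 0.00101 = Kₚ, so the system is already at equilibrium.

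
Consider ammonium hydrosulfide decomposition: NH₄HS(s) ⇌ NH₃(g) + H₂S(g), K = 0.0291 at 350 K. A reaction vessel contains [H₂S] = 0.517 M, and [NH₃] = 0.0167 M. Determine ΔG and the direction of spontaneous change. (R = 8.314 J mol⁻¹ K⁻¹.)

ΔG = -3.54 kJ/mol; the forward reaction is spontaneous

(NH₄HS is a pure solid — omitted from Q.)
Q = [NH₃]·[H₂S] = (0.0167)·(0.517) = 0.00863
ΔG = RT ln(Q/K) = (8.314 J mol⁻¹ K⁻¹)(350 K) × ln(0.00863/0.0291)
   = (2.910 kJ/mol)(-1.215) = -3.54 kJ/mol
ΔG < 0, so the forward reaction is spontaneous (proceeds forward).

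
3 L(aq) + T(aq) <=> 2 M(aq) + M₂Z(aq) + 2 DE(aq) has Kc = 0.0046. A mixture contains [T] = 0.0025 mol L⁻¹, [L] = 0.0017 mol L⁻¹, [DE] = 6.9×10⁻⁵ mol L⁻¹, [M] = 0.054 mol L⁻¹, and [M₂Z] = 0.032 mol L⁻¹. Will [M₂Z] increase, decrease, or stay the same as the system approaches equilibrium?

Qc = [M]²·[M₂Z]·[DE]² / ([L]³·[T]) = (0.054)²·(0.032)·(6.9×10⁻⁵)² / ((0.0017)³·(0.0025)) = 0.036
Qc = 0.036 > Kc = 0.0046: net reverse reaction.
M₂Z is a product, so it decreases.

decrease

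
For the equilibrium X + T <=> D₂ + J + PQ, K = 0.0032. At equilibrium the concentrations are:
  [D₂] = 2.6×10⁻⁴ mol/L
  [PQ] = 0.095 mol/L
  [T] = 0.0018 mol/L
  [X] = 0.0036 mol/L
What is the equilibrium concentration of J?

[J] = 8.4×10⁻⁴ mol/L

At equilibrium, K = [D₂]·[J]·[PQ] / ([X]·[T]) = 0.0032.
(2.6×10⁻⁴)·([J])·(0.095) / ((0.0036)·(0.0018)) = 0.0032
[J] = 8.40×10⁻⁴ = 8.4×10⁻⁴ mol/L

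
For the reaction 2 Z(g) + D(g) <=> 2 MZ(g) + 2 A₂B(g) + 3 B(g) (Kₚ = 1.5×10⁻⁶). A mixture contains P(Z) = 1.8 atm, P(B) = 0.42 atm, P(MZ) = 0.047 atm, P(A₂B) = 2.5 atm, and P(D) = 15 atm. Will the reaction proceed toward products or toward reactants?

toward reactants

Qₚ = P(MZ)²·P(A₂B)²·P(B)³ / (P(Z)²·P(D)) = (0.047)²·(2.5)²·(0.42)³ / ((1.8)²·(15)) = 2.1×10⁻⁵
Qₚ = 2.1×10⁻⁵ > Kₚ = 1.5×10⁻⁶, so the reverse reaction proceeds.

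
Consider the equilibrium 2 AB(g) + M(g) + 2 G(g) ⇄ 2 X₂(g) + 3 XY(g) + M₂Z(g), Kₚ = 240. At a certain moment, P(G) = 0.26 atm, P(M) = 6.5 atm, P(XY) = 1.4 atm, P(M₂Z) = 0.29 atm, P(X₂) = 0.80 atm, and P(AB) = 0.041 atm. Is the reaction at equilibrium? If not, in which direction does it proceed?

Qₚ = P(X₂)²·P(XY)³·P(M₂Z) / (P(AB)²·P(M)·P(G)²) = (0.80)²·(1.4)³·(0.29) / ((0.041)²·(6.5)·(0.26)²) = 690
Qₚ = 690 > Kₚ = 240, so the reverse reaction proceeds.

in the reverse direction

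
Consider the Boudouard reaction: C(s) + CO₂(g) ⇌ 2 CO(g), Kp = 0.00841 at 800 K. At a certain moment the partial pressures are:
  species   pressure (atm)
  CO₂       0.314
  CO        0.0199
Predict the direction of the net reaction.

to the right

(C is a pure solid — omitted from Qp.)
Qp = P(CO)² / P(CO₂) = (0.0199)² / (0.314) = 0.00126
Qp = 0.00126 < Kp = 0.00841, so the forward reaction proceeds.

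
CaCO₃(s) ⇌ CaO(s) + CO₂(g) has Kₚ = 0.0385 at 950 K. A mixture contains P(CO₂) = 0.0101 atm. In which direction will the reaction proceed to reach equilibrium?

forward (toward products)

(CaCO₃, CaO are pure solids — omitted from Qₚ.)
Qₚ = P(CO₂) = 0.0101
Qₚ = 0.0101 < Kₚ = 0.0385, so the forward reaction proceeds.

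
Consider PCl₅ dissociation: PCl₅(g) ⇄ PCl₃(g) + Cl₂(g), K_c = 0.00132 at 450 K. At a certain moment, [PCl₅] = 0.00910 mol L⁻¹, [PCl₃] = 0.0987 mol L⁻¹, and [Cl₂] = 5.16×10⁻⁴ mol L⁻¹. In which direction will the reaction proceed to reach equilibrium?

reverse (toward reactants)

Q_c = [PCl₃]·[Cl₂] / [PCl₅] = (0.0987)·(5.16×10⁻⁴) / (0.00910) = 0.00560
Q_c = 0.00560 > K_c = 0.00132, so the reverse reaction proceeds.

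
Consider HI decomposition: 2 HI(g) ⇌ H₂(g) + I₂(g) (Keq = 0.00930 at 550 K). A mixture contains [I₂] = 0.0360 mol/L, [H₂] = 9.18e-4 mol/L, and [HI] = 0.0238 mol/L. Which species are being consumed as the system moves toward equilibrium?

H₂, I₂ (products)

Q = [H₂]·[I₂] / [HI]² = (9.18e-4)·(0.0360) / (0.0238)² = 0.0583
Q = 0.0583 > Keq = 0.00930: net reverse reaction.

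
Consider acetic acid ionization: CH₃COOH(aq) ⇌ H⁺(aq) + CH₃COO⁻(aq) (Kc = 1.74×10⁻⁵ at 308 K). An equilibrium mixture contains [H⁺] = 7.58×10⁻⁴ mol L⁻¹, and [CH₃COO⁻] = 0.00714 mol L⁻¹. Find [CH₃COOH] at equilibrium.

[CH₃COOH] = 0.311 mol L⁻¹

At equilibrium, Kc = [H⁺]·[CH₃COO⁻] / [CH₃COOH] = 1.74×10⁻⁵.
(7.58×10⁻⁴)·(0.00714) / ([CH₃COOH]) = 1.74×10⁻⁵
[CH₃COOH] = 0.311 mol L⁻¹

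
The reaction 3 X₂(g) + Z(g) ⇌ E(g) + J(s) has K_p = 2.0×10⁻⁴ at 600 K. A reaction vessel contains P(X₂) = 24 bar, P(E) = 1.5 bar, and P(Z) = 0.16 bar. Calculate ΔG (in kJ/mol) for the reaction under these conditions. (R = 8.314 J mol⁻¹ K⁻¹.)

(J is a pure solid — omitted from Q_p.)
Q_p = P(E) / (P(X₂)³·P(Z)) = (1.5) / ((24)³·(0.16)) = 6.78×10⁻⁴
ΔG = RT ln(Q_p/K_p) = (8.314 J mol⁻¹ K⁻¹)(600 K) × ln(6.78×10⁻⁴/2.0×10⁻⁴)
   = (4.988 kJ/mol)(1.221) = 6.09 kJ/mol
ΔG > 0, so the forward reaction is non-spontaneous (proceeds in reverse).

ΔG = 6.09 kJ/mol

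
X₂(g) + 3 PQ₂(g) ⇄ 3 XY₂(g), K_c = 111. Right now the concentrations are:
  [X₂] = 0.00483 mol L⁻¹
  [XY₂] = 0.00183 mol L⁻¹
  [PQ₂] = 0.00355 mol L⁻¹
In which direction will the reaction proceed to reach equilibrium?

forward (toward products)

Q_c = [XY₂]³ / ([X₂]·[PQ₂]³) = (0.00183)³ / ((0.00483)·(0.00355)³) = 28.4
Q_c = 28.4 < K_c = 111, so the forward reaction proceeds.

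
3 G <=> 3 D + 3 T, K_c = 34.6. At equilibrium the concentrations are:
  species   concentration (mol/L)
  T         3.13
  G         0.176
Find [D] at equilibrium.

At equilibrium, K_c = [D]³·[T]³ / [G]³ = 34.6.
([D])³·(3.13)³ / (0.176)³ = 34.6
[D]³ = 0.00615 ⇒ [D] = 0.183 mol/L

[D] = 0.183 mol/L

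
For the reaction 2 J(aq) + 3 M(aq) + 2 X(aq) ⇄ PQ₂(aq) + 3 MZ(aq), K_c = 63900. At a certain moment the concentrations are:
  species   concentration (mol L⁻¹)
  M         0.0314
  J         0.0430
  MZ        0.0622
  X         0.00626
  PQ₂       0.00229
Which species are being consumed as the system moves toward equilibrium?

PQ₂, MZ (products)

Q_c = [PQ₂]·[MZ]³ / ([J]²·[M]³·[X]²) = (0.00229)·(0.0622)³ / ((0.0430)²·(0.0314)³·(0.00626)²) = 2.46×10⁵
Q_c = 2.46×10⁵ > K_c = 63900: net reverse reaction.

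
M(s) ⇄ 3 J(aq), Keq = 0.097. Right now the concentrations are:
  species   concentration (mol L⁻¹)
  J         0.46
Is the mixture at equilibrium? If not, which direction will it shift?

(M is a pure solid — omitted from Q.)
Q = [J]³ = (0.46)³ = 0.097
Q = 0.097 = Keq; the system is at equilibrium.

yes, at equilibrium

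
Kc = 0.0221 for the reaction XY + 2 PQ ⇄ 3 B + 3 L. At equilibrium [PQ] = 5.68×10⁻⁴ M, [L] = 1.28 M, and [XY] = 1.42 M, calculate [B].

At equilibrium, Kc = [B]³·[L]³ / ([XY]·[PQ]²) = 0.0221.
([B])³·(1.28)³ / ((1.42)·(5.68×10⁻⁴)²) = 0.0221
[B]³ = 4.83×10⁻⁹ ⇒ [B] = 0.00169 M

[B] = 0.00169 M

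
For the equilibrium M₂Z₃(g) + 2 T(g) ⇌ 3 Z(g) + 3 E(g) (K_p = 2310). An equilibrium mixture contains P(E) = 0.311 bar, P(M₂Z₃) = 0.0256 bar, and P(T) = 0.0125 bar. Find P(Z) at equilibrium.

At equilibrium, K_p = P(Z)³·P(E)³ / (P(M₂Z₃)·P(T)²) = 2310.
(P(Z))³·(0.311)³ / ((0.0256)·(0.0125)²) = 2310
P(Z)³ = 0.307 ⇒ P(Z) = 0.675 bar

P(Z) = 0.675 bar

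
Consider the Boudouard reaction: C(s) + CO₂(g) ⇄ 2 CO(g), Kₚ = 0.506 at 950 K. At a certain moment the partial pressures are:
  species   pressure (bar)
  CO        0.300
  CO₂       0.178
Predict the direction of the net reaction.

no net change (already at equilibrium)

(C is a pure solid — omitted from Qₚ.)
Qₚ = P(CO)² / P(CO₂) = (0.300)² / (0.178) = 0.506
Qₚ = 0.506 = Kₚ, so the system is already at equilibrium.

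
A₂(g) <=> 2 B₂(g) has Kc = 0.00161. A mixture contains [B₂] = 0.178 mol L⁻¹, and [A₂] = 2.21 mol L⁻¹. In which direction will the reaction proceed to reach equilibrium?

Qc = [B₂]² / [A₂] = (0.178)² / (2.21) = 0.0143
Qc = 0.0143 > Kc = 0.00161, so the reverse reaction proceeds.

to the left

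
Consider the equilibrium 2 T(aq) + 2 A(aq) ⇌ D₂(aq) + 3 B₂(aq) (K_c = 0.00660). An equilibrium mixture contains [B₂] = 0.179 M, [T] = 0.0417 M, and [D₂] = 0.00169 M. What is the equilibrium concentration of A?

[A] = 0.919 M

At equilibrium, K_c = [D₂]·[B₂]³ / ([T]²·[A]²) = 0.00660.
(0.00169)·(0.179)³ / ((0.0417)²·([A])²) = 0.00660
[A]² = 0.845 ⇒ [A] = 0.919 M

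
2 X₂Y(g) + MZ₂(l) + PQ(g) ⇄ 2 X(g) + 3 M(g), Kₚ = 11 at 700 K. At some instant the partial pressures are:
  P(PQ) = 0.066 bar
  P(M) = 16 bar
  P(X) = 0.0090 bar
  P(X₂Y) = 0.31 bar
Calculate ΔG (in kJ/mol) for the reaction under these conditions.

(MZ₂ is a pure liquid — omitted from Qₚ.)
Qₚ = P(X)²·P(M)³ / (P(X₂Y)²·P(PQ)) = (0.0090)²·(16)³ / ((0.31)²·(0.066)) = 52.3
ΔG = RT ln(Qₚ/Kₚ) = (8.314 J mol⁻¹ K⁻¹)(700 K) × ln(52.3/11)
   = (5.820 kJ/mol)(1.559) = 9.07 kJ/mol
ΔG > 0, so the forward reaction is non-spontaneous (proceeds in reverse).

ΔG = 9.07 kJ/mol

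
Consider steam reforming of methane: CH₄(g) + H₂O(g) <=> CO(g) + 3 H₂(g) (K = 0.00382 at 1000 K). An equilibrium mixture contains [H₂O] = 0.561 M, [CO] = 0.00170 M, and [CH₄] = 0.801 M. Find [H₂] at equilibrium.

At equilibrium, K = [CO]·[H₂]³ / ([CH₄]·[H₂O]) = 0.00382.
(0.00170)·([H₂])³ / ((0.801)·(0.561)) = 0.00382
[H₂]³ = 1.01 ⇒ [H₂] = 1.00 M

[H₂] = 1.00 M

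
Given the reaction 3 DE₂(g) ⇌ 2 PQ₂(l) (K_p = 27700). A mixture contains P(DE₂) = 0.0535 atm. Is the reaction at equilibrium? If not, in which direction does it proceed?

(PQ₂ is a pure liquid — omitted from Q_p.)
Q_p = 1 / P(DE₂)³ = 1 / (0.0535)³ = 6530
Q_p = 6530 < K_p = 27700, so the forward reaction proceeds.

in the forward direction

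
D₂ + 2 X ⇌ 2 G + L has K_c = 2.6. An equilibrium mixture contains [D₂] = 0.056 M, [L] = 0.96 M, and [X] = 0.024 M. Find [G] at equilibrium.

At equilibrium, K_c = [G]²·[L] / ([D₂]·[X]²) = 2.6.
([G])²·(0.96) / ((0.056)·(0.024)²) = 2.6
[G]² = 8.74×10⁻⁵ ⇒ [G] = 0.0093 M

[G] = 0.0093 M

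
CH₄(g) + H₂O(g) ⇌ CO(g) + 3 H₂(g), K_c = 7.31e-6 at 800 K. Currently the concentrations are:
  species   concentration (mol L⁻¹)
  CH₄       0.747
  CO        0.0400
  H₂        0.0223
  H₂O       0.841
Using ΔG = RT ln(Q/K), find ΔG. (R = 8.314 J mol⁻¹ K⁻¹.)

ΔG = -15.5 kJ/mol

Q_c = [CO]·[H₂]³ / ([CH₄]·[H₂O]) = (0.0400)·(0.0223)³ / ((0.747)·(0.841)) = 7.06e-7
ΔG = RT ln(Q_c/K_c) = (8.314 J mol⁻¹ K⁻¹)(800 K) × ln(7.06e-7/7.31e-6)
   = (6.651 kJ/mol)(-2.337) = -15.5 kJ/mol
ΔG < 0, so the forward reaction is spontaneous (proceeds forward).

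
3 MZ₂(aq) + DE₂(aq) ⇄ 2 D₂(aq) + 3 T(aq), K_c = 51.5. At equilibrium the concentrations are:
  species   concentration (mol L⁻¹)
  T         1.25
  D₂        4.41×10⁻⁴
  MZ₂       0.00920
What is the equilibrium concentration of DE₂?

At equilibrium, K_c = [D₂]²·[T]³ / ([MZ₂]³·[DE₂]) = 51.5.
(4.41×10⁻⁴)²·(1.25)³ / ((0.00920)³·([DE₂])) = 51.5
[DE₂] = 0.00947 mol L⁻¹

[DE₂] = 0.00947 mol L⁻¹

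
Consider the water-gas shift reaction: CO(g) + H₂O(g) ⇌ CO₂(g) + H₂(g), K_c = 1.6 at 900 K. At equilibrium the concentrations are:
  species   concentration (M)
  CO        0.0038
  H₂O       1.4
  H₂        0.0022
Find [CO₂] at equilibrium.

[CO₂] = 3.9 M

At equilibrium, K_c = [CO₂]·[H₂] / ([CO]·[H₂O]) = 1.6.
([CO₂])·(0.0022) / ((0.0038)·(1.4)) = 1.6
[CO₂] = 3.87 = 3.9 M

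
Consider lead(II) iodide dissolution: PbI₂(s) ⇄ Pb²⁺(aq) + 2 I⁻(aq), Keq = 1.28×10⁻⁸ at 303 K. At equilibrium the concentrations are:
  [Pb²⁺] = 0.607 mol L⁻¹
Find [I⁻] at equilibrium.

(PbI₂ is a pure solid — omitted from Keq.)
At equilibrium, Keq = [Pb²⁺]·[I⁻]² = 1.28×10⁻⁸.
(0.607)·([I⁻])² = 1.28×10⁻⁸
[I⁻]² = 2.11×10⁻⁸ ⇒ [I⁻] = 1.45×10⁻⁴ mol L⁻¹

[I⁻] = 1.45×10⁻⁴ mol L⁻¹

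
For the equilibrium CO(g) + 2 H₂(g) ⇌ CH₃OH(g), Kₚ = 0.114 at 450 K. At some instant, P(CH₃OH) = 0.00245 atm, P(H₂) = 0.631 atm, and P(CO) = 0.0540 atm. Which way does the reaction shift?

Qₚ = P(CH₃OH) / (P(CO)·P(H₂)²) = (0.00245) / ((0.0540)·(0.631)²) = 0.114
Qₚ = 0.114 = Kₚ, so the system is already at equilibrium.

no net change (already at equilibrium)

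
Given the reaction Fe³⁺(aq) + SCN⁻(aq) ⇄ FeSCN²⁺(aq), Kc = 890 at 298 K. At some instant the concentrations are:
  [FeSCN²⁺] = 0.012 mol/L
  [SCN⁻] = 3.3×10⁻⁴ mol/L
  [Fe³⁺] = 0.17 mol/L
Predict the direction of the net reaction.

Qc = [FeSCN²⁺] / ([Fe³⁺]·[SCN⁻]) = (0.012) / ((0.17)·(3.3×10⁻⁴)) = 210
Qc = 210 < Kc = 890, so the forward reaction proceeds.

to the right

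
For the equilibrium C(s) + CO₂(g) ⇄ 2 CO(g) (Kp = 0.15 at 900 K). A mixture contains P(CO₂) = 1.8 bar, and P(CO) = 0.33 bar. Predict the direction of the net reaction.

(C is a pure solid — omitted from Qp.)
Qp = P(CO)² / P(CO₂) = (0.33)² / (1.8) = 0.061
Qp = 0.061 < Kp = 0.15, so the forward reaction proceeds.

in the forward direction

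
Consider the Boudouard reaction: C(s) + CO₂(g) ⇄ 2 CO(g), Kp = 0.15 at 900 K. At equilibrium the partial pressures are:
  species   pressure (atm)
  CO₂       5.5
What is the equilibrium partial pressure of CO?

(C is a pure solid — omitted from Kp.)
At equilibrium, Kp = P(CO)² / P(CO₂) = 0.15.
(P(CO))² / (5.5) = 0.15
P(CO)² = 0.825 ⇒ P(CO) = 0.91 atm

P(CO) = 0.91 atm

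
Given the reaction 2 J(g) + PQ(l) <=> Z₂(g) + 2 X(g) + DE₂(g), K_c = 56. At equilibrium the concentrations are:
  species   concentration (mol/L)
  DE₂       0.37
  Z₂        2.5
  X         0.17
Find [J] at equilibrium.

(PQ is a pure liquid — omitted from K_c.)
At equilibrium, K_c = [Z₂]·[X]²·[DE₂] / [J]² = 56.
(2.5)·(0.17)²·(0.37) / ([J])² = 56
[J]² = 4.77×10⁻⁴ ⇒ [J] = 0.022 mol/L

[J] = 0.022 mol/L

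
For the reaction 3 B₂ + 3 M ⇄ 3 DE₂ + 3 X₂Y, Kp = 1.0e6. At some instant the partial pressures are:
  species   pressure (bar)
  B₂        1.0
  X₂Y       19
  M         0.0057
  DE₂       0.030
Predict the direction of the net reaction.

no net change (already at equilibrium)

Qp = P(DE₂)³·P(X₂Y)³ / (P(B₂)³·P(M)³) = (0.030)³·(19)³ / ((1.0)³·(0.0057)³) = 1.0e6
Qp = 1.0e6 = Kp, so the system is already at equilibrium.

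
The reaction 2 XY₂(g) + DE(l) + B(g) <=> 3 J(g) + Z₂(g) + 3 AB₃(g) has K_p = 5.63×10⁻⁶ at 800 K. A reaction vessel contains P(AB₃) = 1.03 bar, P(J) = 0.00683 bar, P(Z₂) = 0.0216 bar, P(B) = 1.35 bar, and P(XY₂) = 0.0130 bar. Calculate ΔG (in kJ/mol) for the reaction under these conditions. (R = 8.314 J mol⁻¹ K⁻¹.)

ΔG = 11.8 kJ/mol

(DE is a pure liquid — omitted from Q_p.)
Q_p = P(J)³·P(Z₂)·P(AB₃)³ / (P(XY₂)²·P(B)) = (0.00683)³·(0.0216)·(1.03)³ / ((0.0130)²·(1.35)) = 3.30×10⁻⁵
ΔG = RT ln(Q_p/K_p) = (8.314 J mol⁻¹ K⁻¹)(800 K) × ln(3.30×10⁻⁵/5.63×10⁻⁶)
   = (6.651 kJ/mol)(1.768) = 11.8 kJ/mol
ΔG > 0, so the forward reaction is non-spontaneous (proceeds in reverse).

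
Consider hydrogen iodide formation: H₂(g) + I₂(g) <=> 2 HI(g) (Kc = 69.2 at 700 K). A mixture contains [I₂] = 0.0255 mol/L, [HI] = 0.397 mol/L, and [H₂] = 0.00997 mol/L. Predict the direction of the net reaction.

Qc = [HI]² / ([H₂]·[I₂]) = (0.397)² / ((0.00997)·(0.0255)) = 620
Qc = 620 > Kc = 69.2, so the reverse reaction proceeds.

reverse (toward reactants)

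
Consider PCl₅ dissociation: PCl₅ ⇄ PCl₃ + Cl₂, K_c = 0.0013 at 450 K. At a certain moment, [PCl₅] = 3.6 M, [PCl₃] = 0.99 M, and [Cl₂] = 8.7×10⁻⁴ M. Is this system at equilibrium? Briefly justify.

Q_c = [PCl₃]·[Cl₂] / [PCl₅] = (0.99)·(8.7×10⁻⁴) / (3.6) = 2.4×10⁻⁴
Q_c = 2.4×10⁻⁴ < K_c = 0.0013: net forward reaction.

no; Q < K, reaction proceeds forward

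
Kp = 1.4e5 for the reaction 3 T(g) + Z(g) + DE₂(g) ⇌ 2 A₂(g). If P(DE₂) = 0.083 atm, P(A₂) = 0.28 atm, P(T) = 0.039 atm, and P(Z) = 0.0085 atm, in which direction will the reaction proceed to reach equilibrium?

toward reactants

Qp = P(A₂)² / (P(T)³·P(Z)·P(DE₂)) = (0.28)² / ((0.039)³·(0.0085)·(0.083)) = 1.9e6
Qp = 1.9e6 > Kp = 1.4e5, so the reverse reaction proceeds.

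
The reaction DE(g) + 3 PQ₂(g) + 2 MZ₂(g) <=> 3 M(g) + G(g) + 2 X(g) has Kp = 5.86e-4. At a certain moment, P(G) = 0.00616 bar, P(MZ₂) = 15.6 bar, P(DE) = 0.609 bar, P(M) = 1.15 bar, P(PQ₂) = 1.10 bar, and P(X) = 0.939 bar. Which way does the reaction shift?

in the forward direction

Qp = P(M)³·P(G)·P(X)² / (P(DE)·P(PQ₂)³·P(MZ₂)²) = (1.15)³·(0.00616)·(0.939)² / ((0.609)·(1.10)³·(15.6)²) = 4.19e-5
Qp = 4.19e-5 < Kp = 5.86e-4, so the forward reaction proceeds.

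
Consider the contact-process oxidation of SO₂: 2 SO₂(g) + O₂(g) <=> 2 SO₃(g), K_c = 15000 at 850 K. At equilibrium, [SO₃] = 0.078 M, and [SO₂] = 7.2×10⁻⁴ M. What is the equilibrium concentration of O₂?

At equilibrium, K_c = [SO₃]² / ([SO₂]²·[O₂]) = 15000.
(0.078)² / ((7.2×10⁻⁴)²·([O₂])) = 15000
[O₂] = 0.782 = 0.78 M

[O₂] = 0.78 M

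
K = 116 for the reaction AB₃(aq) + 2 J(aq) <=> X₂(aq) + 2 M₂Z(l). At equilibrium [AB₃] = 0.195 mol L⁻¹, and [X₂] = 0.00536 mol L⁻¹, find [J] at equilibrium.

(M₂Z is a pure liquid — omitted from K.)
At equilibrium, K = [X₂] / ([AB₃]·[J]²) = 116.
(0.00536) / ((0.195)·([J])²) = 116
[J]² = 2.37×10⁻⁴ ⇒ [J] = 0.0154 mol L⁻¹

[J] = 0.0154 mol L⁻¹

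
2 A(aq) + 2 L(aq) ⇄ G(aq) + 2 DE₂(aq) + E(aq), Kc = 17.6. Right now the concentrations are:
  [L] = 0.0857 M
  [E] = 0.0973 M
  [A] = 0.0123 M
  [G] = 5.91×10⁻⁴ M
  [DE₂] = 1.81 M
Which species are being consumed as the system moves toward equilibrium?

Qc = [G]·[DE₂]²·[E] / ([A]²·[L]²) = (5.91×10⁻⁴)·(1.81)²·(0.0973) / ((0.0123)²·(0.0857)²) = 170
Qc = 170 > Kc = 17.6: net reverse reaction.

G, DE₂, E (products)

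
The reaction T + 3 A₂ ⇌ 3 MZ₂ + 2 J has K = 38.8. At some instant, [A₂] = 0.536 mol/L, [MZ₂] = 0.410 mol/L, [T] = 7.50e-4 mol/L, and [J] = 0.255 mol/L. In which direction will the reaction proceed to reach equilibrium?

Q = [MZ₂]³·[J]² / ([T]·[A₂]³) = (0.410)³·(0.255)² / ((7.50e-4)·(0.536)³) = 38.8
Q = 38.8 = K, so the system is already at equilibrium.

no net change (already at equilibrium)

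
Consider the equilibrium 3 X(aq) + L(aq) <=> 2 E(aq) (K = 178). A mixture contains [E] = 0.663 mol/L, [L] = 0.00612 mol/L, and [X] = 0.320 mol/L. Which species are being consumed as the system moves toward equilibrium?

Q = [E]² / ([X]³·[L]) = (0.663)² / ((0.320)³·(0.00612)) = 2190
Q = 2190 > K = 178: net reverse reaction.

E (products)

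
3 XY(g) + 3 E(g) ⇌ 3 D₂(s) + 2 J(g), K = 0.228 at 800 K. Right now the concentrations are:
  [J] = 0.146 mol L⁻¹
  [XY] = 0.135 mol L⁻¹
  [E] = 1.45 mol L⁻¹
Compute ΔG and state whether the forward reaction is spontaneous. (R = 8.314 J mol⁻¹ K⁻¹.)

ΔG = 16.8 kJ/mol; the forward reaction is non-spontaneous

(D₂ is a pure solid — omitted from Q.)
Q = [J]² / ([XY]³·[E]³) = (0.146)² / ((0.135)³·(1.45)³) = 2.84
ΔG = RT ln(Q/K) = (8.314 J mol⁻¹ K⁻¹)(800 K) × ln(2.84/0.228)
   = (6.651 kJ/mol)(2.522) = 16.8 kJ/mol
ΔG > 0, so the forward reaction is non-spontaneous (proceeds in reverse).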